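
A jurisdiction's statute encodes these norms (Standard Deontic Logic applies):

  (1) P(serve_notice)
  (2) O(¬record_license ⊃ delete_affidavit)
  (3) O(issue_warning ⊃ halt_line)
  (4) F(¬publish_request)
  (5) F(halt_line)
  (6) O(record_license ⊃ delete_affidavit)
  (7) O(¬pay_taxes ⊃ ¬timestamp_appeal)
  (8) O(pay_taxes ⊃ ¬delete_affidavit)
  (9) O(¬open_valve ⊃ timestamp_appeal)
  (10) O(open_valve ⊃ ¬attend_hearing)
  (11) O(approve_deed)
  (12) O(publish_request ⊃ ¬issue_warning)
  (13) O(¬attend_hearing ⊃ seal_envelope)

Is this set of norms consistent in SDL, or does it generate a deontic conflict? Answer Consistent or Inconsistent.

Consistent

Premise 3 is O(issue_warning ⊃ halt_line), but O(issue_warning) is not derivable from the premises, so it does not yield O(halt_line).
So O(halt_line) is not derivable, and the apparent clash with O(¬halt_line) does not arise.
A world satisfying every obligation exists (e.g. approve_deed=true, attend_hearing=false, delete_affidavit=true, halt_line=false, issue_warning=false, open_valve=true, pay_taxes=false, publish_request=true, record_license=false, seal_envelope=true, serve_notice=false, timestamp_appeal=false); no atom is both obligatory and forbidden, so the set is consistent.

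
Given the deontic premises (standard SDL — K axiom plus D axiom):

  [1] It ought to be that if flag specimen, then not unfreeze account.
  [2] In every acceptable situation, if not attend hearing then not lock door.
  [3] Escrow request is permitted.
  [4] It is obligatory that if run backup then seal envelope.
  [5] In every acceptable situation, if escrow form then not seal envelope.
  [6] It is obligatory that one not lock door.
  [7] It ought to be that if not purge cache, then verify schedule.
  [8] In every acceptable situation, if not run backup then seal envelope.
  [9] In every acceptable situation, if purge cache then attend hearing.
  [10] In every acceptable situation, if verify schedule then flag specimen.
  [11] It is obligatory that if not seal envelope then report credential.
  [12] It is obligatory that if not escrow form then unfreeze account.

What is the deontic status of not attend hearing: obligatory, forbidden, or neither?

By case analysis on ¬run_backup: premise 8 gives O(¬run_backup → seal_envelope) and premise 4 gives O(run_backup → seal_envelope), so O(seal_envelope) either way.
Premise 5 is O(escrow_form → ¬seal_envelope); contrapositively O(seal_envelope → ¬escrow_form). Since O(seal_envelope) holds, K gives O(¬escrow_form).
With premise 12, O(¬escrow_form → unfreeze_account), the K-axiom yields O(unfreeze_account).
Premise 1 is O(flag_specimen → ¬unfreeze_account); contrapositively O(unfreeze_account → ¬flag_specimen). Since O(unfreeze_account) holds, K gives O(¬flag_specimen).
Premise 10, O(verify_schedule → flag_specimen), contraposes to O(¬flag_specimen → ¬verify_schedule); with O(¬flag_specimen) we get O(¬verify_schedule).
Premise 7, O(¬purge_cache → verify_schedule), contraposes to O(¬verify_schedule → purge_cache); with O(¬verify_schedule) we get O(purge_cache).
Applying K to premise 9 (O(purge_cache → attend_hearing)) and O(purge_cache) yields O(attend_hearing).
Premises 2, 3, 6, 11 do not contribute to this derivation.
Thus O(attend_hearing), which is F(¬attend_hearing): ¬attend_hearing is forbidden.

Forbidden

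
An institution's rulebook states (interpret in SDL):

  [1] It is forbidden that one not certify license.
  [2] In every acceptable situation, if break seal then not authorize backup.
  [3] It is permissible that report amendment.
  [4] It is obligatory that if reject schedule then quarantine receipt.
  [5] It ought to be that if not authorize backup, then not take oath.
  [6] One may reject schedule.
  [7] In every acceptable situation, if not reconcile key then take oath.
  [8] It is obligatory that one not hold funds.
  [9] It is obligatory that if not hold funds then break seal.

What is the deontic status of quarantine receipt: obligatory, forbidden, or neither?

Premise 4 is O(reject_schedule → quarantine_receipt), but O(reject_schedule) is not derivable from the premises (the permission P(reject_schedule) asserts only ¬O(¬reject_schedule), not O(reject_schedule)), so it does not yield O(quarantine_receipt).
No premise or chain of K-axiom applications forces O(quarantine_receipt), and none forces O(¬quarantine_receipt). So quarantine_receipt is neither obligatory nor forbidden under these norms.

Neither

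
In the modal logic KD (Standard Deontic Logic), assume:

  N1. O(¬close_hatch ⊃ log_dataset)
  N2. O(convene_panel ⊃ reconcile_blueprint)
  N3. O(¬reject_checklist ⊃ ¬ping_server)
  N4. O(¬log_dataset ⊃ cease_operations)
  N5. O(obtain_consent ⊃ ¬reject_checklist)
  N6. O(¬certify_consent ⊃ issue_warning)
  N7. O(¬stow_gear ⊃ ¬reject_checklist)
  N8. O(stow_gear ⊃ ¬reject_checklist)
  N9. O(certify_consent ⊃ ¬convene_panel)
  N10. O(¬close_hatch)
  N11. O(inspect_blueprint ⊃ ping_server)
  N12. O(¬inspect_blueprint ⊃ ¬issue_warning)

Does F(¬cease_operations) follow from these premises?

No

Premise 4 is O(¬log_dataset ⊃ cease_operations), but O(¬log_dataset) is not derivable from the premises, so it does not yield O(cease_operations).
No other premise forces O(cease_operations). An ideal world satisfying every premise can still have ¬cease_operations true, so F(¬cease_operations) is not derivable.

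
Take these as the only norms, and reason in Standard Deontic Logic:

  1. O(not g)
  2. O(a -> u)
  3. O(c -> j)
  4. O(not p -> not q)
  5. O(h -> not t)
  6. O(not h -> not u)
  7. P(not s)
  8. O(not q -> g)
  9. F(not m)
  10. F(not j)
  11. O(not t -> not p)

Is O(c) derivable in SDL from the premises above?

No

Premise 3 is O(c -> j); even if O(j) held, inferring O(c) would be affirming the consequent — invalid.
No other premise forces O(c). An ideal world satisfying every premise can still have c false, so O(c) is not derivable.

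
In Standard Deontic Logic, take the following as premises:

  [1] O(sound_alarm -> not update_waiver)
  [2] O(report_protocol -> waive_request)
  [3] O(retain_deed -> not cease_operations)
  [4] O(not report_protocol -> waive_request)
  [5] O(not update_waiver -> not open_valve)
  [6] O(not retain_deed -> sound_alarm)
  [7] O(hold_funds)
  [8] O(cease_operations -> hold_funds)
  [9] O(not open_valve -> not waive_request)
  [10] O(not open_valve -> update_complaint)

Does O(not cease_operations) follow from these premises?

Premises 4 and 2 cover both cases: O(not report_protocol -> waive_request) and O(report_protocol -> waive_request). Since not report_protocol ∨ report_protocol is a tautology, O(waive_request) follows.
Premise 9 is O(not open_valve -> not waive_request); contrapositively O(waive_request -> open_valve). Since O(waive_request) holds, K gives O(open_valve).
Premise 5 is O(not update_waiver -> not open_valve); contrapositively O(open_valve -> update_waiver). Since O(open_valve) holds, K gives O(update_waiver).
Premise 1 is O(sound_alarm -> not update_waiver); contrapositively O(update_waiver -> not sound_alarm). Since O(update_waiver) holds, K gives O(not sound_alarm).
Premise 6 is O(not retain_deed -> sound_alarm); contrapositively O(not sound_alarm -> retain_deed). Since O(not sound_alarm) holds, K gives O(retain_deed).
Applying K to premise 3 (O(retain_deed -> not cease_operations)) and O(retain_deed) yields O(not cease_operations).
Premises 7, 8, 10 do not contribute to this derivation.
So O(not cease_operations) follows.

Yes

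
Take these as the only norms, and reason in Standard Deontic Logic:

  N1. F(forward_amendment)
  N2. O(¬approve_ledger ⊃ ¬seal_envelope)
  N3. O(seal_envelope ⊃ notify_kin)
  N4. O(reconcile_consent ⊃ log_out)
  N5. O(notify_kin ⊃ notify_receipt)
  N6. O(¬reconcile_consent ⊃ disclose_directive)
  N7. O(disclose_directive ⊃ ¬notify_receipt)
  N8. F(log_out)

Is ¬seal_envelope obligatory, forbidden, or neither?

F(log_out) at premise 8 means O(¬log_out).
The contrapositive of premise 4 (O(reconcile_consent ⊃ log_out)) is O(¬log_out ⊃ ¬reconcile_consent), and O(¬log_out) is already established, so O(¬reconcile_consent).
Premise 6 is O(¬reconcile_consent ⊃ disclose_directive); since O(¬reconcile_consent), deontic closure gives O(disclose_directive).
From O(disclose_directive) and premise 7, O(disclose_directive ⊃ ¬notify_receipt), we obtain O(¬notify_receipt).
The contrapositive of premise 5 (O(notify_kin ⊃ notify_receipt)) is O(¬notify_receipt ⊃ ¬notify_kin), and O(¬notify_receipt) is already established, so O(¬notify_kin).
Premise 3, O(seal_envelope ⊃ notify_kin), contraposes to O(¬notify_kin ⊃ ¬seal_envelope); with O(¬notify_kin) we get O(¬seal_envelope).
Premises 1, 2 do not contribute to this derivation.
Hence ¬seal_envelope is obligatory.

Obligatory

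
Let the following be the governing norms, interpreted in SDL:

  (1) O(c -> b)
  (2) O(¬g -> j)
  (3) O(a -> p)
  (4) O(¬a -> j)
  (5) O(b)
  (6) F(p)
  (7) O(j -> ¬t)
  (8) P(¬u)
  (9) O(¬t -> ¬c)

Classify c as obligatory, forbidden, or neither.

Forbidden

Premise 6 is F(p), i.e. O(¬p).
The contrapositive of premise 3 (O(a -> p)) is O(¬p -> ¬a), and O(¬p) is already established, so O(¬a).
With premise 4, O(¬a -> j), the K-axiom yields O(j).
Applying K to premise 7 (O(j -> ¬t)) and O(j) yields O(¬t).
With premise 9, O(¬t -> ¬c), the K-axiom yields O(¬c).
Premises 1, 2, 5, 8 do not contribute to this derivation.
Thus O(¬c), which is F(c): c is forbidden.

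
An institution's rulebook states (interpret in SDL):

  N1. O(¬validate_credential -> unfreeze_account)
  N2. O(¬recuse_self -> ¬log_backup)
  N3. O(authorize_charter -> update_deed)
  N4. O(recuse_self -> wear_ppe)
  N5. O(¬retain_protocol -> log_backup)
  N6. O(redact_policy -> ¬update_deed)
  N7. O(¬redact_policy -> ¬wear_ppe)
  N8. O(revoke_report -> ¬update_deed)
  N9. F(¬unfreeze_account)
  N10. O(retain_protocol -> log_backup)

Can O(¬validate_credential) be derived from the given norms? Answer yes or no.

Premise 1 is O(¬validate_credential -> unfreeze_account); even if O(unfreeze_account) held, inferring O(¬validate_credential) would be affirming the consequent — invalid.
No other premise forces O(¬validate_credential). An ideal world satisfying every premise can still have ¬validate_credential false, so O(¬validate_credential) is not derivable.

No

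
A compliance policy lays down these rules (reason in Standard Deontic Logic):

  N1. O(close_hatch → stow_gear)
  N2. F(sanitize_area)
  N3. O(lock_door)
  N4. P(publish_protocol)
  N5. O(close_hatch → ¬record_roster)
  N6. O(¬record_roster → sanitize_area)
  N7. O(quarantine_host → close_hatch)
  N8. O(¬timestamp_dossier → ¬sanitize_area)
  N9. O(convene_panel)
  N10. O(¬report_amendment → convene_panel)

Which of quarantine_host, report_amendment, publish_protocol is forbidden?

quarantine_host

Premise 2, F(sanitize_area), is equivalent to O(¬sanitize_area).
The contrapositive of premise 6 (O(¬record_roster → sanitize_area)) is O(¬sanitize_area → record_roster), and O(¬sanitize_area) is already established, so O(record_roster).
Premise 5, O(close_hatch → ¬record_roster), contraposes to O(record_roster → ¬close_hatch); with O(record_roster) we get O(¬close_hatch).
The contrapositive of premise 7 (O(quarantine_host → close_hatch)) is O(¬close_hatch → ¬quarantine_host), and O(¬close_hatch) is already established, so O(¬quarantine_host).
So O(¬quarantine_host) holds, i.e. quarantine_host is forbidden. None of the other listed options is forbidden under the premises.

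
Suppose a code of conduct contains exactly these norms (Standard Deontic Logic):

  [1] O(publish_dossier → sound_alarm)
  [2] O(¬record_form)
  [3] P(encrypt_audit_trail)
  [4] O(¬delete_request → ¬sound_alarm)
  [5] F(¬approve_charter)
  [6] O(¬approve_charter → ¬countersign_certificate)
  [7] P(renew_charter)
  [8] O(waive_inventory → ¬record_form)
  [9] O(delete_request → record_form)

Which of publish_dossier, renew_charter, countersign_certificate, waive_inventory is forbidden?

Premise 2 states O(¬record_form) outright.
Premise 9, O(delete_request → record_form), contraposes to O(¬record_form → ¬delete_request); with O(¬record_form) we get O(¬delete_request).
From O(¬delete_request) and premise 4, O(¬delete_request → ¬sound_alarm), we obtain O(¬sound_alarm).
Premise 1, O(publish_dossier → sound_alarm), contraposes to O(¬sound_alarm → ¬publish_dossier); with O(¬sound_alarm) we get O(¬publish_dossier).
So O(¬publish_dossier) holds, i.e. publish_dossier is forbidden. None of the other listed options is forbidden under the premises.

publish_dossier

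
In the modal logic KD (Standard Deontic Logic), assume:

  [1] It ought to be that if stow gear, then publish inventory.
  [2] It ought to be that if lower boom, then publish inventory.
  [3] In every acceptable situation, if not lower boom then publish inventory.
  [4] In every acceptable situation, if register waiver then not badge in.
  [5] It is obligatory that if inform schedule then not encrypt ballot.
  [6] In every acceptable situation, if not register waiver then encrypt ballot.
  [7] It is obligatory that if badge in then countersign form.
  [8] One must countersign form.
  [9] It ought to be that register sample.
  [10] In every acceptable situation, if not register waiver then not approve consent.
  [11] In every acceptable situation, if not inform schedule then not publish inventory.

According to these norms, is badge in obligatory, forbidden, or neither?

Forbidden

By case analysis on ¬lower_boom: premise 3 gives O(¬lower_boom → publish_inventory) and premise 2 gives O(lower_boom → publish_inventory), so O(publish_inventory) either way.
Premise 11 is O(¬inform_schedule → ¬publish_inventory); contrapositively O(publish_inventory → inform_schedule). Since O(publish_inventory) holds, K gives O(inform_schedule).
Premise 5 is O(inform_schedule → ¬encrypt_ballot); since O(inform_schedule), deontic closure gives O(¬encrypt_ballot).
The contrapositive of premise 6 (O(¬register_waiver → encrypt_ballot)) is O(¬encrypt_ballot → register_waiver), and O(¬encrypt_ballot) is already established, so O(register_waiver).
From O(register_waiver) and premise 4, O(register_waiver → ¬badge_in), we obtain O(¬badge_in).
Premises 1, 7, 8, 9, 10 do not contribute to this derivation.
Thus O(¬badge_in), which is F(badge_in): badge_in is forbidden.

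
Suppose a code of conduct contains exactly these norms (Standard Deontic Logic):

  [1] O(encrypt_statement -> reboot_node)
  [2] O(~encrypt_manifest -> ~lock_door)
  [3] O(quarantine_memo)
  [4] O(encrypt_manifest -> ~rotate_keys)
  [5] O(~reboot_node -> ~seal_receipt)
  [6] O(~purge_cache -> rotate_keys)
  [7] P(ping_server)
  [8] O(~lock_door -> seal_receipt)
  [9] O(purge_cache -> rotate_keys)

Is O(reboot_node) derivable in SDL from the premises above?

Yes

By case analysis on purge_cache: premise 9 gives O(purge_cache -> rotate_keys) and premise 6 gives O(~purge_cache -> rotate_keys), so O(rotate_keys) either way.
The contrapositive of premise 4 (O(encrypt_manifest -> ~rotate_keys)) is O(rotate_keys -> ~encrypt_manifest), and O(rotate_keys) is already established, so O(~encrypt_manifest).
With premise 2, O(~encrypt_manifest -> ~lock_door), the K-axiom yields O(~lock_door).
Applying K to premise 8 (O(~lock_door -> seal_receipt)) and O(~lock_door) yields O(seal_receipt).
Premise 5 is O(~reboot_node -> ~seal_receipt); contrapositively O(seal_receipt -> reboot_node). Since O(seal_receipt) holds, K gives O(reboot_node).
Premises 1, 3, 7 do not contribute to this derivation.
So O(reboot_node) follows.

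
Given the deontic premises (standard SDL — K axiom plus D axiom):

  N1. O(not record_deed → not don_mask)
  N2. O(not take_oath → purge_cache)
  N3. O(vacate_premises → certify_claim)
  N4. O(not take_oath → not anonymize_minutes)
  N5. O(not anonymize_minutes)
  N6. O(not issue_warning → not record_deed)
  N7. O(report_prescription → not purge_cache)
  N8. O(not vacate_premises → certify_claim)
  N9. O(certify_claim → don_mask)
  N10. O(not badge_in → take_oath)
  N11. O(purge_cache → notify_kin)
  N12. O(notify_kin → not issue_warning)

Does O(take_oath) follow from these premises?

By case analysis on vacate_premises: premise 3 gives O(vacate_premises → certify_claim) and premise 8 gives O(not vacate_premises → certify_claim), so O(certify_claim) either way.
With premise 9, O(certify_claim → don_mask), the K-axiom yields O(don_mask).
The contrapositive of premise 1 (O(not record_deed → not don_mask)) is O(don_mask → record_deed), and O(don_mask) is already established, so O(record_deed).
The contrapositive of premise 6 (O(not issue_warning → not record_deed)) is O(record_deed → issue_warning), and O(record_deed) is already established, so O(issue_warning).
The contrapositive of premise 12 (O(notify_kin → not issue_warning)) is O(issue_warning → not notify_kin), and O(issue_warning) is already established, so O(not notify_kin).
Premise 11, O(purge_cache → notify_kin), contraposes to O(not notify_kin → not purge_cache); with O(not notify_kin) we get O(not purge_cache).
The contrapositive of premise 2 (O(not take_oath → purge_cache)) is O(not purge_cache → take_oath), and O(not purge_cache) is already established, so O(take_oath).
Premises 4, 5, 7, 10 do not contribute to this derivation.
So O(take_oath) follows.

Yes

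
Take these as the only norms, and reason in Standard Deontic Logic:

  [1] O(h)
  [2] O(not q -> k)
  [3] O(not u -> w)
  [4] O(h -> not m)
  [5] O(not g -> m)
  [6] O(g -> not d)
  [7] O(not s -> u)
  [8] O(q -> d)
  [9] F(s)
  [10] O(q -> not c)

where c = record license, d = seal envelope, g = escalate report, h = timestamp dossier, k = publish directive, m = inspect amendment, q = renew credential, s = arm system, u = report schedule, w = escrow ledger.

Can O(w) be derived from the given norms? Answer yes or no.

Premise 3 is O(not u -> w), but O(not u) is not derivable from the premises, so it does not yield O(w).
No other premise forces O(w). An ideal world satisfying every premise can still have w false, so O(w) is not derivable.

No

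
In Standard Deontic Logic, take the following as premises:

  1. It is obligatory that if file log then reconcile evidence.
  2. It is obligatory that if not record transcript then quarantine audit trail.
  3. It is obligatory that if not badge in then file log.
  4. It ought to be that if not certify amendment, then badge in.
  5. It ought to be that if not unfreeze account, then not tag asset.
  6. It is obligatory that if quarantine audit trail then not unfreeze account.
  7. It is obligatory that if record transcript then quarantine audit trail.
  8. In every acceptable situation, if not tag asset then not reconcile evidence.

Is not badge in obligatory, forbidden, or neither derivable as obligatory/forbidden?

Forbidden

Premises 2 and 7 are O(¬record_transcript → quarantine_audit_trail) and O(record_transcript → quarantine_audit_trail); every ideal world satisfies ¬record_transcript or record_transcript, so in either case quarantine_audit_trail holds — hence O(quarantine_audit_trail).
Applying K to premise 6 (O(quarantine_audit_trail → ¬unfreeze_account)) and O(quarantine_audit_trail) yields O(¬unfreeze_account).
With premise 5, O(¬unfreeze_account → ¬tag_asset), the K-axiom yields O(¬tag_asset).
Premise 8 is O(¬tag_asset → ¬reconcile_evidence); since O(¬tag_asset), deontic closure gives O(¬reconcile_evidence).
Premise 1, O(file_log → reconcile_evidence), contraposes to O(¬reconcile_evidence → ¬file_log); with O(¬reconcile_evidence) we get O(¬file_log).
Premise 3, O(¬badge_in → file_log), contraposes to O(¬file_log → badge_in); with O(¬file_log) we get O(badge_in).
Premise 4 does not contribute to this derivation.
Thus O(badge_in), which is F(¬badge_in): ¬badge_in is forbidden.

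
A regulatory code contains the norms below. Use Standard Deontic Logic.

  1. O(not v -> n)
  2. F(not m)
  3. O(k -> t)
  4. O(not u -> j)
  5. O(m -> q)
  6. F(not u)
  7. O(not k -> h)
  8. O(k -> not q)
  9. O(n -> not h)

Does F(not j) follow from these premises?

Premise 4 is O(not u -> j), but O(not u) is not derivable from the premises, so it does not yield O(j).
No other premise forces O(j). An ideal world satisfying every premise can still have not j true, so F(not j) is not derivable.

No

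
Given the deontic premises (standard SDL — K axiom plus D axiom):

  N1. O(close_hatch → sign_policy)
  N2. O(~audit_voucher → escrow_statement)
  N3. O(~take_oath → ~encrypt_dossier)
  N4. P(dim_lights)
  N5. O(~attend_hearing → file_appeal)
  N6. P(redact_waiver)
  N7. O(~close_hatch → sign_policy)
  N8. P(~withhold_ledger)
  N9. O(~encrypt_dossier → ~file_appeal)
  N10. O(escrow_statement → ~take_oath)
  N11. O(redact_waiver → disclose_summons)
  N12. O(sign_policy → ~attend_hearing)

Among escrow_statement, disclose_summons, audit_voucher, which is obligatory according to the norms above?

By case analysis on close_hatch: premise 1 gives O(close_hatch → sign_policy) and premise 7 gives O(~close_hatch → sign_policy), so O(sign_policy) either way.
Premise 12 is O(sign_policy → ~attend_hearing); since O(sign_policy), deontic closure gives O(~attend_hearing).
Premise 5 is O(~attend_hearing → file_appeal); since O(~attend_hearing), deontic closure gives O(file_appeal).
The contrapositive of premise 9 (O(~encrypt_dossier → ~file_appeal)) is O(file_appeal → encrypt_dossier), and O(file_appeal) is already established, so O(encrypt_dossier).
The contrapositive of premise 3 (O(~take_oath → ~encrypt_dossier)) is O(encrypt_dossier → take_oath), and O(encrypt_dossier) is already established, so O(take_oath).
Premise 10, O(escrow_statement → ~take_oath), contraposes to O(take_oath → ~escrow_statement); with O(take_oath) we get O(~escrow_statement).
Premise 2 is O(~audit_voucher → escrow_statement); contrapositively O(~escrow_statement → audit_voucher). Since O(~escrow_statement) holds, K gives O(audit_voucher).
So O(audit_voucher) holds — audit_voucher is obligatory. None of the other listed options is made obligatory by any chain of premises.

audit_voucher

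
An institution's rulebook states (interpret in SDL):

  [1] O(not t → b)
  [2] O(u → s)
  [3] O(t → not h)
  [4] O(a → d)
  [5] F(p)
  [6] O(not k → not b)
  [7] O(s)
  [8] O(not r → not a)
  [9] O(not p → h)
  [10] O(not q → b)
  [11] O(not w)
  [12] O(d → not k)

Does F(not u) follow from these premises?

Premise 2 is O(u → s); even if O(s) held, inferring O(u) would be affirming the consequent — invalid.
No other premise forces O(u). An ideal world satisfying every premise can still have not u true, so F(not u) is not derivable.

No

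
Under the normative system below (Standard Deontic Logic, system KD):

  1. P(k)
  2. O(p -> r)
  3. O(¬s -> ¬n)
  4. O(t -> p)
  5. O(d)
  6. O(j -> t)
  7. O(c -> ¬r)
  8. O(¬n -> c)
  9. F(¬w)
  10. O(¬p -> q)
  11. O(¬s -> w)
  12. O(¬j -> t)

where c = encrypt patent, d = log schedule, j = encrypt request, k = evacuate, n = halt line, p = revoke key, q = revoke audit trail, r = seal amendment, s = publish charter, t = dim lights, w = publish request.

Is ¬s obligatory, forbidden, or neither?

Forbidden

Premises 6 and 12 cover both cases: O(j -> t) and O(¬j -> t). Since j ∨ ¬j is a tautology, O(t) follows.
From O(t) and premise 4, O(t -> p), we obtain O(p).
Applying K to premise 2 (O(p -> r)) and O(p) yields O(r).
The contrapositive of premise 7 (O(c -> ¬r)) is O(r -> ¬c), and O(r) is already established, so O(¬c).
Premise 8 is O(¬n -> c); contrapositively O(¬c -> n). Since O(¬c) holds, K gives O(n).
Premise 3, O(¬s -> ¬n), contraposes to O(n -> s); with O(n) we get O(s).
Premises 1, 5, 9, 10, 11 do not contribute to this derivation.
Thus O(s), which is F(¬s): ¬s is forbidden.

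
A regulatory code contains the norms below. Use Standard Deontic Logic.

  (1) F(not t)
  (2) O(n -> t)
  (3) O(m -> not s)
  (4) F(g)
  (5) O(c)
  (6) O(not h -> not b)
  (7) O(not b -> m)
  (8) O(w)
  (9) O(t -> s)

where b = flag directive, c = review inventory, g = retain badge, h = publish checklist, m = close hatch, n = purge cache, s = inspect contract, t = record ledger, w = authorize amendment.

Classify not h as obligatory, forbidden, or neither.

Premise 1 is F(not t), i.e. O(t).
With premise 9, O(t -> s), the K-axiom yields O(s).
Premise 3 is O(m -> not s); contrapositively O(s -> not m). Since O(s) holds, K gives O(not m).
Premise 7, O(not b -> m), contraposes to O(not m -> b); with O(not m) we get O(b).
Premise 6, O(not h -> not b), contraposes to O(b -> h); with O(b) we get O(h).
Premises 2, 4, 5, 8 do not contribute to this derivation.
Thus O(h), which is F(not h): not h is forbidden.

Forbidden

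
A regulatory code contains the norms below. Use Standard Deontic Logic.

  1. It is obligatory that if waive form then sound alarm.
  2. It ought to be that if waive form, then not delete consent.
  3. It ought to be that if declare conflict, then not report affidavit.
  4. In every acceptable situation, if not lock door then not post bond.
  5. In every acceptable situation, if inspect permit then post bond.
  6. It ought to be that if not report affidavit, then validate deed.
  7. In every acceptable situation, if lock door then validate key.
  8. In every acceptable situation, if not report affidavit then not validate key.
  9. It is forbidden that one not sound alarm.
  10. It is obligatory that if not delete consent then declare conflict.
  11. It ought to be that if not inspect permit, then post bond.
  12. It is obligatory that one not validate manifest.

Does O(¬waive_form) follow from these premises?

Yes

By case analysis on inspect_permit: premise 5 gives O(inspect_permit → post_bond) and premise 11 gives O(¬inspect_permit → post_bond), so O(post_bond) either way.
The contrapositive of premise 4 (O(¬lock_door → ¬post_bond)) is O(post_bond → lock_door), and O(post_bond) is already established, so O(lock_door).
Premise 7 is O(lock_door → validate_key); since O(lock_door), deontic closure gives O(validate_key).
The contrapositive of premise 8 (O(¬report_affidavit → ¬validate_key)) is O(validate_key → report_affidavit), and O(validate_key) is already established, so O(report_affidavit).
The contrapositive of premise 3 (O(declare_conflict → ¬report_affidavit)) is O(report_affidavit → ¬declare_conflict), and O(report_affidavit) is already established, so O(¬declare_conflict).
The contrapositive of premise 10 (O(¬delete_consent → declare_conflict)) is O(¬declare_conflict → delete_consent), and O(¬declare_conflict) is already established, so O(delete_consent).
Premise 2, O(waive_form → ¬delete_consent), contraposes to O(delete_consent → ¬waive_form); with O(delete_consent) we get O(¬waive_form).
Premises 1, 6, 9, 12 do not contribute to this derivation.
So O(¬waive_form) follows.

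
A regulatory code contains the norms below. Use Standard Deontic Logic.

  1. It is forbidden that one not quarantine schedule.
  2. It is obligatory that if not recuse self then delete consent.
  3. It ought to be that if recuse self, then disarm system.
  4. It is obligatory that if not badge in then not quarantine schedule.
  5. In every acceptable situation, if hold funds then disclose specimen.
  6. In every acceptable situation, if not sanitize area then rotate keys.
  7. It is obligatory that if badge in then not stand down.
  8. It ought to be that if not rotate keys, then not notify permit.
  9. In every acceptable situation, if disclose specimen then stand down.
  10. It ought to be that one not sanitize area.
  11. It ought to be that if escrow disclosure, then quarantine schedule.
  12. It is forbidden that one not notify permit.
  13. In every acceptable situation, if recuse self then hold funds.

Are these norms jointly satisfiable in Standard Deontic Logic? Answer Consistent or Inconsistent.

Premise 8 is O(¬rotate_keys → ¬notify_permit), but O(¬rotate_keys) is not derivable from the premises, so it does not yield O(¬notify_permit).
So O(¬notify_permit) is not derivable, and the apparent clash with O(notify_permit) does not arise.
A world satisfying every obligation exists (e.g. badge_in=true, delete_consent=true, disarm_system=false, disclose_specimen=false, escrow_disclosure=false, hold_funds=false, notify_permit=true, quarantine_schedule=true, recuse_self=false, rotate_keys=true, sanitize_area=false, stand_down=false); no atom is both obligatory and forbidden, so the set is consistent.

Consistent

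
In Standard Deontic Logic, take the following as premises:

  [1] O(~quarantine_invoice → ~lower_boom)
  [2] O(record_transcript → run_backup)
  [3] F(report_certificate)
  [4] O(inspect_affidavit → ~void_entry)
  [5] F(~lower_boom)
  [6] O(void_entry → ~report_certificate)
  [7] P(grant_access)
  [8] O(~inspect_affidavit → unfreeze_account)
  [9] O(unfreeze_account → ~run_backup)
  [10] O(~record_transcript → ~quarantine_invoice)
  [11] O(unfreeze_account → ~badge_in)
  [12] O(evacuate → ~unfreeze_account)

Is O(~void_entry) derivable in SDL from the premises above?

Premise 5, F(~lower_boom), is equivalent to O(lower_boom).
Premise 1, O(~quarantine_invoice → ~lower_boom), contraposes to O(lower_boom → quarantine_invoice); with O(lower_boom) we get O(quarantine_invoice).
Premise 10, O(~record_transcript → ~quarantine_invoice), contraposes to O(quarantine_invoice → record_transcript); with O(quarantine_invoice) we get O(record_transcript).
Applying K to premise 2 (O(record_transcript → run_backup)) and O(record_transcript) yields O(run_backup).
Premise 9 is O(unfreeze_account → ~run_backup); contrapositively O(run_backup → ~unfreeze_account). Since O(run_backup) holds, K gives O(~unfreeze_account).
The contrapositive of premise 8 (O(~inspect_affidavit → unfreeze_account)) is O(~unfreeze_account → inspect_affidavit), and O(~unfreeze_account) is already established, so O(inspect_affidavit).
Premise 4 is O(inspect_affidavit → ~void_entry); since O(inspect_affidavit), deontic closure gives O(~void_entry).
Premises 3, 6, 7, 11, 12 do not contribute to this derivation.
So O(~void_entry) follows.

Yes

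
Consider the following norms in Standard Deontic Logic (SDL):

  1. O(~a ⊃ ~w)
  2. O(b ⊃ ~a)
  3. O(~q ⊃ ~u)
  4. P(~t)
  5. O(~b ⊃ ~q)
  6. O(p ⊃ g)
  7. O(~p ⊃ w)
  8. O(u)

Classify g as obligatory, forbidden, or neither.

Obligatory

Premise 8 gives O(u).
Premise 3 is O(~q ⊃ ~u); contrapositively O(u ⊃ q). Since O(u) holds, K gives O(q).
The contrapositive of premise 5 (O(~b ⊃ ~q)) is O(q ⊃ b), and O(q) is already established, so O(b).
Premise 2 is O(b ⊃ ~a); since O(b), deontic closure gives O(~a).
With premise 1, O(~a ⊃ ~w), the K-axiom yields O(~w).
Premise 7, O(~p ⊃ w), contraposes to O(~w ⊃ p); with O(~w) we get O(p).
With premise 6, O(p ⊃ g), the K-axiom yields O(g).
Premise 4 does not contribute to this derivation.
Hence g is obligatory.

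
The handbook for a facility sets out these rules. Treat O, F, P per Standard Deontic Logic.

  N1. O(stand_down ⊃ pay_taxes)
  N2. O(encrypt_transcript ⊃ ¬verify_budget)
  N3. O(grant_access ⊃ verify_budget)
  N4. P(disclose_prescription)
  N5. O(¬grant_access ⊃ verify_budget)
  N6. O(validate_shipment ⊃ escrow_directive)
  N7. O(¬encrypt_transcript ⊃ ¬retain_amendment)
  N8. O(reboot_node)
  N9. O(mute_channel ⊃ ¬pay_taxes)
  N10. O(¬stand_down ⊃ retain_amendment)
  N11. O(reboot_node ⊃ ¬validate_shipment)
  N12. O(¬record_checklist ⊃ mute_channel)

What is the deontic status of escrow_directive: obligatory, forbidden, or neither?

Premise 6 is O(validate_shipment ⊃ escrow_directive), but O(validate_shipment) is not derivable from the premises, so it does not yield O(escrow_directive).
No premise or chain of K-axiom applications forces O(escrow_directive), and none forces O(¬escrow_directive). So escrow_directive is neither obligatory nor forbidden under these norms.

Neither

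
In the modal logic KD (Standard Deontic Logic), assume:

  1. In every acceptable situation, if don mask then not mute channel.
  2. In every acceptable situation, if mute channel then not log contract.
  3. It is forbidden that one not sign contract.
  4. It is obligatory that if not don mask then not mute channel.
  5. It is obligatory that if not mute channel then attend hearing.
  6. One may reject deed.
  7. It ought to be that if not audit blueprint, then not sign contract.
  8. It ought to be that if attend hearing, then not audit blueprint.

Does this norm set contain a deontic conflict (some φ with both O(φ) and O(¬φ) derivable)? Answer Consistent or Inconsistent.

Inconsistent

Premises 1 and 4 cover both cases: O(don_mask → ¬mute_channel) and O(¬don_mask → ¬mute_channel). Since don_mask ∨ ¬don_mask is a tautology, O(¬mute_channel) follows.
With premise 5, O(¬mute_channel → attend_hearing), the K-axiom yields O(attend_hearing).
With premise 8, O(attend_hearing → ¬audit_blueprint), the K-axiom yields O(¬audit_blueprint).
With premise 7, O(¬audit_blueprint → ¬sign_contract), the K-axiom yields O(¬sign_contract).
But premise 3, F(¬sign_contract), means O(sign_contract).
We now have both O(¬sign_contract) and O(sign_contract) — sign_contract is simultaneously obligatory and forbidden, violating the D-axiom.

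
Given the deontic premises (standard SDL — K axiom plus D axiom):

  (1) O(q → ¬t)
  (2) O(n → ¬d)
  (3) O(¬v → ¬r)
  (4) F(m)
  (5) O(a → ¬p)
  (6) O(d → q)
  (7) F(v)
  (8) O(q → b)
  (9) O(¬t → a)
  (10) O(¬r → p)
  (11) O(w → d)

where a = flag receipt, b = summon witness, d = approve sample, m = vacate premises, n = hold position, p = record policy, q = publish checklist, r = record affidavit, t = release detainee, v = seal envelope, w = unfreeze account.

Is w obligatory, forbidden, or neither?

Premise 7, F(v), is equivalent to O(¬v).
Premise 3 is O(¬v → ¬r); since O(¬v), deontic closure gives O(¬r).
Premise 10 is O(¬r → p); since O(¬r), deontic closure gives O(p).
Premise 5, O(a → ¬p), contraposes to O(p → ¬a); with O(p) we get O(¬a).
The contrapositive of premise 9 (O(¬t → a)) is O(¬a → t), and O(¬a) is already established, so O(t).
Premise 1 is O(q → ¬t); contrapositively O(t → ¬q). Since O(t) holds, K gives O(¬q).
The contrapositive of premise 6 (O(d → q)) is O(¬q → ¬d), and O(¬q) is already established, so O(¬d).
Premise 11 is O(w → d); contrapositively O(¬d → ¬w). Since O(¬d) holds, K gives O(¬w).
Premises 2, 4, 8 do not contribute to this derivation.
Thus O(¬w), which is F(w): w is forbidden.

Forbidden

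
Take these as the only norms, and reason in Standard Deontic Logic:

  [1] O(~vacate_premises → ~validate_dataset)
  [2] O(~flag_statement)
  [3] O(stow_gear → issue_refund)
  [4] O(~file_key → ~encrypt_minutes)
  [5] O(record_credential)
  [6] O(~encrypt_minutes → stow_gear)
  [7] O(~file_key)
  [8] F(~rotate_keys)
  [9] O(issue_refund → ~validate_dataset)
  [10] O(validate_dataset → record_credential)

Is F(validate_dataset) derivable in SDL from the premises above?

Yes

From premise 7 we have O(~file_key).
Applying K to premise 4 (O(~file_key → ~encrypt_minutes)) and O(~file_key) yields O(~encrypt_minutes).
Applying K to premise 6 (O(~encrypt_minutes → stow_gear)) and O(~encrypt_minutes) yields O(stow_gear).
With premise 3, O(stow_gear → issue_refund), the K-axiom yields O(issue_refund).
From O(issue_refund) and premise 9, O(issue_refund → ~validate_dataset), we obtain O(~validate_dataset).
Premises 1, 2, 5, 8, 10 do not contribute to this derivation.
So O(~validate_dataset) holds, i.e. F(validate_dataset). The claim follows.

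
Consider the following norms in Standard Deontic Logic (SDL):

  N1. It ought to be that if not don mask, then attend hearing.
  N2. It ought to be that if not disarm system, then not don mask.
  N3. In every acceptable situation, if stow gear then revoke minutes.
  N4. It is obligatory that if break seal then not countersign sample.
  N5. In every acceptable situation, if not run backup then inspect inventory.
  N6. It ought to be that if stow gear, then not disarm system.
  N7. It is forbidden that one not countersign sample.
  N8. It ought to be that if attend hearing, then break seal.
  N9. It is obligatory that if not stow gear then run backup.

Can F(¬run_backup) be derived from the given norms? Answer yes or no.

Premise 7 is F(¬countersign_sample), i.e. O(countersign_sample).
Premise 4 is O(break_seal → ¬countersign_sample); contrapositively O(countersign_sample → ¬break_seal). Since O(countersign_sample) holds, K gives O(¬break_seal).
Premise 8 is O(attend_hearing → break_seal); contrapositively O(¬break_seal → ¬attend_hearing). Since O(¬break_seal) holds, K gives O(¬attend_hearing).
The contrapositive of premise 1 (O(¬don_mask → attend_hearing)) is O(¬attend_hearing → don_mask), and O(¬attend_hearing) is already established, so O(don_mask).
Premise 2 is O(¬disarm_system → ¬don_mask); contrapositively O(don_mask → disarm_system). Since O(don_mask) holds, K gives O(disarm_system).
The contrapositive of premise 6 (O(stow_gear → ¬disarm_system)) is O(disarm_system → ¬stow_gear), and O(disarm_system) is already established, so O(¬stow_gear).
Applying K to premise 9 (O(¬stow_gear → run_backup)) and O(¬stow_gear) yields O(run_backup).
Premises 3, 5 do not contribute to this derivation.
So O(run_backup) holds, i.e. F(¬run_backup). The claim follows.

Yes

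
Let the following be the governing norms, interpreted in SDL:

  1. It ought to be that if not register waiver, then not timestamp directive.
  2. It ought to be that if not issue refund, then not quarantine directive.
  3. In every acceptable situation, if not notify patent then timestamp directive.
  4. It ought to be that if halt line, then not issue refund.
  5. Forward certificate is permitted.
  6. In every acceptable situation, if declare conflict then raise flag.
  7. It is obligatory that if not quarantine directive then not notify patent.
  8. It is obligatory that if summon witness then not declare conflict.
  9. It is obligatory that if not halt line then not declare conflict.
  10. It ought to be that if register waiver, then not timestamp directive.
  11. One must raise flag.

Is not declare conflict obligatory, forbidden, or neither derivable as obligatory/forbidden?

Obligatory

By case analysis on register_waiver: premise 10 gives O(register_waiver → ¬timestamp_directive) and premise 1 gives O(¬register_waiver → ¬timestamp_directive), so O(¬timestamp_directive) either way.
Premise 3 is O(¬notify_patent → timestamp_directive); contrapositively O(¬timestamp_directive → notify_patent). Since O(¬timestamp_directive) holds, K gives O(notify_patent).
The contrapositive of premise 7 (O(¬quarantine_directive → ¬notify_patent)) is O(notify_patent → quarantine_directive), and O(notify_patent) is already established, so O(quarantine_directive).
The contrapositive of premise 2 (O(¬issue_refund → ¬quarantine_directive)) is O(quarantine_directive → issue_refund), and O(quarantine_directive) is already established, so O(issue_refund).
Premise 4 is O(halt_line → ¬issue_refund); contrapositively O(issue_refund → ¬halt_line). Since O(issue_refund) holds, K gives O(¬halt_line).
From O(¬halt_line) and premise 9, O(¬halt_line → ¬declare_conflict), we obtain O(¬declare_conflict).
Premises 5, 6, 8, 11 do not contribute to this derivation.
Hence ¬declare_conflict is obligatory.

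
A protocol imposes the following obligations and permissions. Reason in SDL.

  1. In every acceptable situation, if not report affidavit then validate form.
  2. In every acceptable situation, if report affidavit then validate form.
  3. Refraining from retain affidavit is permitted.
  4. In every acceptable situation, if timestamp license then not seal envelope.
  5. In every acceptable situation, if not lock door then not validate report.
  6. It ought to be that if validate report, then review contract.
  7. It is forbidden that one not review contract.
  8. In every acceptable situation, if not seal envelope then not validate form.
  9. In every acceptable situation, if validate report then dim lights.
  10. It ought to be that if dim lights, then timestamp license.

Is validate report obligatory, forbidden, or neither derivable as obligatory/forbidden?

Premises 1 and 2 are O(¬report_affidavit → validate_form) and O(report_affidavit → validate_form); every ideal world satisfies ¬report_affidavit or report_affidavit, so in either case validate_form holds — hence O(validate_form).
The contrapositive of premise 8 (O(¬seal_envelope → ¬validate_form)) is O(validate_form → seal_envelope), and O(validate_form) is already established, so O(seal_envelope).
Premise 4 is O(timestamp_license → ¬seal_envelope); contrapositively O(seal_envelope → ¬timestamp_license). Since O(seal_envelope) holds, K gives O(¬timestamp_license).
The contrapositive of premise 10 (O(dim_lights → timestamp_license)) is O(¬timestamp_license → ¬dim_lights), and O(¬timestamp_license) is already established, so O(¬dim_lights).
The contrapositive of premise 9 (O(validate_report → dim_lights)) is O(¬dim_lights → ¬validate_report), and O(¬dim_lights) is already established, so O(¬validate_report).
Premises 3, 5, 6, 7 do not contribute to this derivation.
Thus O(¬validate_report), which is F(validate_report): validate_report is forbidden.

Forbidden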